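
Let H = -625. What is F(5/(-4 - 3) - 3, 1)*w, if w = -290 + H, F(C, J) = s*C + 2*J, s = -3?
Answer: -84180/7 ≈ -12026.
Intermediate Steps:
F(C, J) = -3*C + 2*J
w = -915 (w = -290 - 625 = -915)
F(5/(-4 - 3) - 3, 1)*w = (-3*(5/(-4 - 3) - 3) + 2*1)*(-915) = (-3*(5/(-7) - 3) + 2)*(-915) = (-3*(-1/7*5 - 3) + 2)*(-915) = (-3*(-5/7 - 3) + 2)*(-915) = (-3*(-26/7) + 2)*(-915) = (78/7 + 2)*(-915) = (92/7)*(-915) = -84180/7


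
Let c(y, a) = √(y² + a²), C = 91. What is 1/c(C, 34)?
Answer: √9437/9437 ≈ 0.010294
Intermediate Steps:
c(y, a) = √(a² + y²)
1/c(C, 34) = 1/(√(34² + 91²)) = 1/(√(1156 + 8281)) = 1/(√9437) = √9437/9437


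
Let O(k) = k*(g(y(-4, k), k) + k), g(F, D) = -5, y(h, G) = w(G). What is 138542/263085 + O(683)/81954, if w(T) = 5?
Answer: 2466331377/399275335 ≈ 6.1770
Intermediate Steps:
y(h, G) = 5
O(k) = k*(-5 + k)
138542/263085 + O(683)/81954 = 138542/263085 + (683*(-5 + 683))/81954 = 138542*(1/263085) + (683*678)*(1/81954) = 138542/263085 + 463074*(1/81954) = 138542/263085 + 77179/13659 = 2466331377/399275335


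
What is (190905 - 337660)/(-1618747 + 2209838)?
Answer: -146755/591091 ≈ -0.24828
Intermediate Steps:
(190905 - 337660)/(-1618747 + 2209838) = -146755/591091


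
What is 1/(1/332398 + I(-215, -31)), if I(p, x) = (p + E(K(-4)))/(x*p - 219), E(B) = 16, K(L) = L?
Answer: -48696307/1503199 ≈ -32.395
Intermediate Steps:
I(p, x) = (16 + p)/(-219 + p*x) (I(p, x) = (p + 16)/(x*p - 219) = (16 + p)/(p*x - 219) = (16 + p)/(-219 + p*x))
1/(1/332398 + I(-215, -31)) = 1/(1/332398 + (16 - 215)/(-219 - 215*(-31))) = 1/(1/332398 - 199/(-219 + 6665)) = 1/(1/332398 - 199/6446) = 1/(-1503199/48696307) = -48696307/1503199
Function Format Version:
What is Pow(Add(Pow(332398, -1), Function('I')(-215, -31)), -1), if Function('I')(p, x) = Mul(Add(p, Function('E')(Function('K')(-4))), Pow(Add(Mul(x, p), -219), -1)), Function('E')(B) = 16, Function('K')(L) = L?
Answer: Rational(-48696307, 1503199) ≈ -32.395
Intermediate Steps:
Function('I')(p, x) = Mul(Pow(Add(-219, Mul(p, x)), -1), Add(16, p)) (Function('I')(p, x) = Mul(Add(p, 16), Pow(Add(Mul(x, p), -219), -1)) = Mul(Add(16, p), Pow(Add(Mul(p, x), -219), -1)) = Mul(Add(16, p), Pow(Add(-219, Mul(p, x)), -1)) = Mul(Pow(Add(-219, Mul(p, x)), -1), Add(16, p)))
Pow(Add(Pow(332398, -1), Function('I')(-215, -31)), -1) = Pow(Add(Pow(332398, -1), Mul(Pow(Add(-219, Mul(-215, -31)), -1), Add(16, -215))), -1) = Pow(Add(Rational(1, 332398), Mul(Pow(Add(-219, 6665), -1), -199)), -1) = Pow(Add(Rational(1, 332398), Mul(Pow(6446, -1), -199)), -1) = Pow(Add(Rational(1, 332398), Mul(Rational(1, 6446), -199)), -1) = Pow(Add(Rational(1, 332398), Rational(-199, 6446)), -1) = Pow(Rational(-1503199, 48696307), -1) = Rational(-48696307, 1503199)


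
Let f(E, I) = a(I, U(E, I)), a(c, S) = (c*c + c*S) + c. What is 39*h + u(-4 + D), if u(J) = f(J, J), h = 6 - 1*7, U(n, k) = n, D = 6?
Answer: -29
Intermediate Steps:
a(c, S) = c + c² + S*c (a(c, S) = (c² + S*c) + c = c + c² + S*c)
f(E, I) = I*(1 + E + I)
h = -1 (h = 6 - 7 = -1)
u(J) = J*(1 + 2*J) (u(J) = J*(1 + J + J) = J*(1 + 2*J))
39*h + u(-4 + D) = 39*(-1) + (-4 + 6)*(1 + 2*(-4 + 6)) = -39 + 2*(1 + 2*2) = -39 + 2*(1 + 4) = -39 + 2*5 = -39 + 10 = -29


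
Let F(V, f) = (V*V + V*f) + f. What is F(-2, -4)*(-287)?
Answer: -2296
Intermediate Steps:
F(V, f) = f + V**2 + V*f (F(V, f) = (V**2 + V*f) + f = f + V**2 + V*f)
F(-2, -4)*(-287) = (-4 + (-2)**2 - 2*(-4))*(-287) = (-4 + 4 + 8)*(-287) = 8*(-287) = -2296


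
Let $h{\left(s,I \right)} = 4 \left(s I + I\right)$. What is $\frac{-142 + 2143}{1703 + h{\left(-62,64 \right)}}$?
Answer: $- \frac{2001}{13913} \approx -0.14382$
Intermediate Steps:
$h{\left(s,I \right)} = 4 I + 4 I s$ ($h{\left(s,I \right)} = 4 \left(I s + I\right) = 4 \left(I + I s\right) = 4 I + 4 I s$)
$\frac{-142 + 2143}{1703 + h{\left(-62,64 \right)}} = \frac{-142 + 2143}{1703 + 4 \cdot 64 \left(1 - 62\right)} = \frac{2001}{1703 + 4 \cdot 64 \left(-61\right)} = \frac{2001}{1703 - 15616} = \frac{2001}{-13913} = 2001 \left(- \frac{1}{13913}\right) = - \frac{2001}{13913}$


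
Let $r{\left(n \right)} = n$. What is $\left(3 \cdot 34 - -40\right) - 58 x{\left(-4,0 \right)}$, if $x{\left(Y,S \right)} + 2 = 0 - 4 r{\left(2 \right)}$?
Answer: $722$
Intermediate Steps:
$x{\left(Y,S \right)} = -10$ ($x{\left(Y,S \right)} = -2 + \left(0 - 8\right) = -2 - 8 = -10$)
$\left(3 \cdot 34 - -40\right) - 58 x{\left(-4,0 \right)} = \left(3 \cdot 34 - -40\right) - -580 = \left(102 + 40\right) + 580 = 142 + 580 = 722$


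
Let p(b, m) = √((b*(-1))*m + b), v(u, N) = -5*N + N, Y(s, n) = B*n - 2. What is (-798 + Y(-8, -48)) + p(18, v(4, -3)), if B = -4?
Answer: -608 + 3*I*√22 ≈ -608.0 + 14.071*I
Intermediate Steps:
Y(s, n) = -2 - 4*n (Y(s, n) = -4*n - 2 = -2 - 4*n)
v(u, N) = -4*N
p(b, m) = √(b - b*m) (p(b, m) = √((-b)*m + b) = √(-b*m + b) = √(b - b*m))
(-798 + Y(-8, -48)) + p(18, v(4, -3)) = (-798 + (-2 - 4*(-48))) + √(18*(1 - (-4)*(-3))) = (-798 + (-2 + 192)) + √(18*(1 - 1*12)) = (-798 + 190) + √(18*(1 - 12)) = -608 + √(18*(-11)) = -608 + √(-198) = -608 + 3*I*√22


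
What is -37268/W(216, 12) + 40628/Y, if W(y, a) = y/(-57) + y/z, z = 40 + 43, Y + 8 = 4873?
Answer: 10214288027/325260 ≈ 31403.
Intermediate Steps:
Y = 4865 (Y = -8 + 4873 = 4865)
z = 83
W(y, a) = -26*y/4731 (W(y, a) = y/(-57) + y/83 = y*(-1/57) + y*(1/83) = -y/57 + y/83 = -26*y/4731)
-37268/W(216, 12) + 40628/Y = -37268/((-26/4731*216)) + 40628/4865 = -37268/(-1872/1577) + 40628*(1/4865) = -37268*(-1577/1872) + 5804/695 = 14692909/468 + 5804/695 = 10214288027/325260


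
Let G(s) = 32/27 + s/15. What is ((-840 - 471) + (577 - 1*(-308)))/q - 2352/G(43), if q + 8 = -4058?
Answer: -645401649/1112051 ≈ -580.37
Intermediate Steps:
G(s) = 32/27 + s/15 (G(s) = 32*(1/27) + s*(1/15) = 32/27 + s/15)
q = -4066 (q = -8 - 4058 = -4066)
((-840 - 471) + (577 - 1*(-308)))/q - 2352/G(43) = ((-840 - 471) + (577 - 1*(-308)))/(-4066) - 2352/(32/27 + (1/15)*43) = (-1311 + (577 + 308))*(-1/4066) - 2352/(32/27 + 43/15) = (-1311 + 885)*(-1/4066) - 2352/547/135 = -426*(-1/4066) - 2352*135/547 = 213/2033 - 317520/547 = -645401649/1112051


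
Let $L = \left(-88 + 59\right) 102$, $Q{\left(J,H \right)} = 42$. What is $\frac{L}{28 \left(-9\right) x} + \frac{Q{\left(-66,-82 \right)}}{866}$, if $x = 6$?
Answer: $\frac{218761}{109116} \approx 2.0048$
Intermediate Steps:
$L = -2958$ ($L = \left(-29\right) 102 = -2958$)
$\frac{L}{28 \left(-9\right) x} + \frac{Q{\left(-66,-82 \right)}}{866} = - \frac{2958}{28 \left(-9\right) 6} + \frac{42}{866} = - \frac{2958}{\left(-252\right) 6} + 42 \cdot \frac{1}{866} = - \frac{2958}{-1512} + \frac{21}{433} = \left(-2958\right) \left(- \frac{1}{1512}\right) + \frac{21}{433} = \frac{493}{252} + \frac{21}{433} = \frac{218761}{109116}$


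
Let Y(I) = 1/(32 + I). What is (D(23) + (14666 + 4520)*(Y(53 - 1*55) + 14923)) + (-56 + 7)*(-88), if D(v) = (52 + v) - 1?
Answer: 4294765553/15 ≈ 2.8632e+8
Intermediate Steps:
D(v) = 51 + v
(D(23) + (14666 + 4520)*(Y(53 - 1*55) + 14923)) + (-56 + 7)*(-88) = ((51 + 23) + (14666 + 4520)*(1/(32 + (53 - 1*55)) + 14923)) + (-56 + 7)*(-88) = (74 + 19186*(1/(32 + (53 - 55)) + 14923)) - 49*(-88) = (74 + 19186*(1/(32 - 2) + 14923)) + 4312 = (74 + 19186*(1/30 + 14923)) + 4312 = (74 + 19186*(447691/30)) + 4312 = (74 + 4294699763/15) + 4312 = 4294700873/15 + 4312 = 4294765553/15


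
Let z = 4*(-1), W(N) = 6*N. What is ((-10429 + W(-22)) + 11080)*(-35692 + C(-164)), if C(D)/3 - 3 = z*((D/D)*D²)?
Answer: -186027765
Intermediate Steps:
z = -4
C(D) = 9 - 12*D² (C(D) = 9 + 3*(-4*D/D*D²) = 9 + 3*(-4*D²) = 9 - 12*D²)
((-10429 + W(-22)) + 11080)*(-35692 + C(-164)) = ((-10429 + 6*(-22)) + 11080)*(-35692 + (9 - 12*(-164)²)) = ((-10429 - 132) + 11080)*(-35692 + (9 - 12*26896)) = (-10561 + 11080)*(-35692 + (9 - 322752)) = 519*(-35692 - 322743) = 519*(-358435) = -186027765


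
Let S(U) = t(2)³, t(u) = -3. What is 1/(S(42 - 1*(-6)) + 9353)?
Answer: 1/9326 ≈ 0.00010723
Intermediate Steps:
S(U) = -27 (S(U) = (-3)³ = -27)
1/(S(42 - 1*(-6)) + 9353) = 1/(-27 + 9353) = 1/9326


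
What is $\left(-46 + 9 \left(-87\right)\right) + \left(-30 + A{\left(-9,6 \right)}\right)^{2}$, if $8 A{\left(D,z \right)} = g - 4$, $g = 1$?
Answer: $\frac{5993}{64} \approx 93.641$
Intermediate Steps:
$A{\left(D,z \right)} = - \frac{3}{8}$ ($A{\left(D,z \right)} = \frac{1 - 4}{8} = \frac{1}{8} \left(-3\right) = - \frac{3}{8}$)
$\left(-46 + 9 \left(-87\right)\right) + \left(-30 + A{\left(-9,6 \right)}\right)^{2} = \left(-46 + 9 \left(-87\right)\right) + \left(-30 - \frac{3}{8}\right)^{2} = \left(-46 - 783\right) + \left(- \frac{243}{8}\right)^{2} = -829 + \frac{59049}{64} = \frac{5993}{64}$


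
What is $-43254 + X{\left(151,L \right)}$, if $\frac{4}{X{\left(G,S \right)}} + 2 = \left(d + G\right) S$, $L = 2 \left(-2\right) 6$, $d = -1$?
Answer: $- \frac{77900456}{1801} \approx -43254.0$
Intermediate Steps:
$L = -24$ ($L = \left(-4\right) 6 = -24$)
$X{\left(G,S \right)} = \frac{4}{-2 + S \left(-1 + G\right)}$ ($X{\left(G,S \right)} = \frac{4}{-2 + \left(-1 + G\right) S} = \frac{4}{-2 + S \left(-1 + G\right)}$)
$-43254 + X{\left(151,L \right)} = -43254 + \frac{4}{-2 - -24 + 151 \left(-24\right)} = -43254 + \frac{4}{-2 + 24 - 3624} = -43254 + \frac{4}{-3602} = -43254 + 4 \left(- \frac{1}{3602}\right) = -43254 - \frac{2}{1801} = - \frac{77900456}{1801}$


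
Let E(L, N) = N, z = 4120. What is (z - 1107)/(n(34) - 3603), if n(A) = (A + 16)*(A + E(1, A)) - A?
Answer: -3013/237 ≈ -12.713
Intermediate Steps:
n(A) = -A + 2*A*(16 + A) (n(A) = (A + 16)*(A + A) - A = (16 + A)*(2*A) - A = 2*A*(16 + A) - A = -A + 2*A*(16 + A))
(z - 1107)/(n(34) - 3603) = (4120 - 1107)/(34*(31 + 2*34) - 3603) = 3013/(34*(31 + 68) - 3603) = 3013/(34*99 - 3603) = 3013/(3366 - 3603) = 3013/(-237) = 3013*(-1/237) = -3013/237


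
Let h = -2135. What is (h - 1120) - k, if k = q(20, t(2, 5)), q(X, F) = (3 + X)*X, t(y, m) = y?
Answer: -3715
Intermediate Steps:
q(X, F) = X*(3 + X)
k = 460 (k = 20*(3 + 20) = 20*23 = 460)
(h - 1120) - k = (-2135 - 1120) - 1*460 = -3255 - 460 = -3715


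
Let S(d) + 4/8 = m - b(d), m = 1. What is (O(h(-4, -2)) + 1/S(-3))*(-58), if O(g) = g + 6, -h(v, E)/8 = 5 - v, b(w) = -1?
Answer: 11368/3 ≈ 3789.3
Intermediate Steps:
S(d) = 3/2 (S(d) = -½ + (1 - 1*(-1)) = -½ + (1 + 1) = -½ + 2 = 3/2)
h(v, E) = -40 + 8*v (h(v, E) = -8*(5 - v) = -40 + 8*v)
O(g) = 6 + g
(O(h(-4, -2)) + 1/S(-3))*(-58) = ((6 + (-40 + 8*(-4))) + 1/(3/2))*(-58) = ((6 + (-40 - 32)) + ⅔)*(-58) = ((6 - 72) + ⅔)*(-58) = (-66 + ⅔)*(-58) = -196/3*(-58) = 11368/3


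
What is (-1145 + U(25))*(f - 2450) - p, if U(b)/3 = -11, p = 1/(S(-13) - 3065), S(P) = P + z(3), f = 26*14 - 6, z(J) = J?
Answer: 7577956201/3075 ≈ 2.4644e+6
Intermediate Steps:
f = 358 (f = 364 - 6 = 358)
S(P) = 3 + P (S(P) = P + 3 = 3 + P)
p = -1/3075 (p = 1/((3 - 13) - 3065) = 1/(-10 - 3065) = 1/(-3075) = -1/3075 ≈ -0.00032520)
U(b) = -33 (U(b) = 3*(-11) = -33)
(-1145 + U(25))*(f - 2450) - p = (-1145 - 33)*(358 - 2450) - 1*(-1/3075) = -1178*(-2092) + 1/3075 = 2464376 + 1/3075 = 7577956201/3075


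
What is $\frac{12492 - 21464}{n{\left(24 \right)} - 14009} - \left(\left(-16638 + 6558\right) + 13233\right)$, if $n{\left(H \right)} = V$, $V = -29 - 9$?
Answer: $- \frac{44281219}{14047} \approx -3152.4$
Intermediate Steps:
$V = -38$ ($V = -29 - 9 = -38$)
$n{\left(H \right)} = -38$
$\frac{12492 - 21464}{n{\left(24 \right)} - 14009} - \left(\left(-16638 + 6558\right) + 13233\right) = \frac{12492 - 21464}{-38 - 14009} - \left(\left(-16638 + 6558\right) + 13233\right) = - \frac{8972}{-14047} - \left(-10080 + 13233\right) = \left(-8972\right) \left(- \frac{1}{14047}\right) - 3153 = \frac{8972}{14047} - 3153 = - \frac{44281219}{14047}$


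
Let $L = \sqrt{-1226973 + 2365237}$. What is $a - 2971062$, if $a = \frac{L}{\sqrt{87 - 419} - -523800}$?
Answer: $-2971062 + \frac{261900 \sqrt{284566}}{68591610083} - \frac{i \sqrt{23618978}}{68591610083} \approx -2.9711 \cdot 10^{6} - 7.0853 \cdot 10^{-8} i$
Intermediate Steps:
$L = 2 \sqrt{284566}$ ($L = \sqrt{1138264} = 2 \sqrt{284566} \approx 1066.9$)
$a = \frac{2 \sqrt{284566}}{523800 + 2 i \sqrt{83}}$ ($a = \frac{2 \sqrt{284566}}{\sqrt{87 - 419} - -523800} = \frac{2 \sqrt{284566}}{\sqrt{-332} + 523800} = \frac{2 \sqrt{284566}}{2 i \sqrt{83} + 523800} = \frac{2 \sqrt{284566}}{523800 + 2 i \sqrt{83}} \approx 0.0020368 - 7.0853 \cdot 10^{-8} i$)
$a - 2971062 = \left(\frac{261900 \sqrt{284566}}{68591610083} - \frac{i \sqrt{23618978}}{68591610083}\right) - 2971062 = -2971062 + \frac{261900 \sqrt{284566}}{68591610083} - \frac{i \sqrt{23618978}}{68591610083}$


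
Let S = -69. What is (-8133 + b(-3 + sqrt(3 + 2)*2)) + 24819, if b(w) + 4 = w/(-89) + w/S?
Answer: 34148212/2047 - 316*sqrt(5)/6141 ≈ 16682.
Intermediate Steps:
b(w) = -4 - 158*w/6141 (b(w) = -4 + (w/(-89) + w/(-69)) = -4 + (w*(-1/89) + w*(-1/69)) = -4 + (-w/89 - w/69) = -4 - 158*w/6141)
(-8133 + b(-3 + sqrt(3 + 2)*2)) + 24819 = (-8133 + (-4 - 158*(-3 + sqrt(3 + 2)*2)/6141)) + 24819 = (-8133 + (-4 - 158*(-3 + sqrt(5)*2)/6141)) + 24819 = (-8133 + (-4 - 158*(-3 + 2*sqrt(5))/6141)) + 24819 = (-8133 + (-4 + (158/2047 - 316*sqrt(5)/6141))) + 24819 = (-8133 + (-8030/2047 - 316*sqrt(5)/6141)) + 24819 = (-16656281/2047 - 316*sqrt(5)/6141) + 24819 = 34148212/2047 - 316*sqrt(5)/6141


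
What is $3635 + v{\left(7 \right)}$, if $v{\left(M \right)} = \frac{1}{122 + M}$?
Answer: $\frac{468916}{129} \approx 3635.0$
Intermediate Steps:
$3635 + v{\left(7 \right)} = 3635 + \frac{1}{122 + 7} = 3635 + \frac{1}{129} = \frac{468916}{129}$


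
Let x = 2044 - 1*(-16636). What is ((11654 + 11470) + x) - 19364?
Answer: 22440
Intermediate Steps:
x = 18680 (x = 2044 + 16636 = 18680)
((11654 + 11470) + x) - 19364 = ((11654 + 11470) + 18680) - 19364 = (23124 + 18680) - 19364 = 41804 - 19364 = 22440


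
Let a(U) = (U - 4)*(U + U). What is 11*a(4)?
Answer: 0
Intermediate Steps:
a(U) = 2*U*(-4 + U) (a(U) = (-4 + U)*(2*U) = 2*U*(-4 + U))
11*a(4) = 11*(2*4*(-4 + 4)) = 11*(2*4*0) = 11*0 = 0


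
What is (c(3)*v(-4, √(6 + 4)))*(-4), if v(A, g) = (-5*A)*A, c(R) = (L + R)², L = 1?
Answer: 5120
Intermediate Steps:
c(R) = (1 + R)²
v(A, g) = -5*A²
(c(3)*v(-4, √(6 + 4)))*(-4) = ((1 + 3)²*(-5*(-4)²))*(-4) = (4²*(-5*16))*(-4) = (16*(-80))*(-4) = -1280*(-4) = 5120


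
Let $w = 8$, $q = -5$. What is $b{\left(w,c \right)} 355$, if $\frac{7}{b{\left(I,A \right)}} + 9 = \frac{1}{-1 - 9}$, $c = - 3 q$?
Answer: $- \frac{3550}{13} \approx -273.08$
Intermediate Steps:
$c = 15$ ($c = \left(-3\right) \left(-5\right) = 15$)
$b{\left(I,A \right)} = - \frac{10}{13}$ ($b{\left(I,A \right)} = \frac{7}{-9 + \frac{1}{-1 - 9}} = \frac{7}{-9 + \frac{1}{-10}} = \frac{7}{-9 - \frac{1}{10}} = \frac{7}{- \frac{91}{10}} = 7 \left(- \frac{10}{91}\right) = - \frac{10}{13}$)
$b{\left(w,c \right)} 355 = \left(- \frac{10}{13}\right) 355 = - \frac{3550}{13}$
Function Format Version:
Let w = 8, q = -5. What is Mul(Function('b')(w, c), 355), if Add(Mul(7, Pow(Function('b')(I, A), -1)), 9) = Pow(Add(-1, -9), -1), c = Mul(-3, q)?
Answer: Rational(-3550, 13) ≈ -273.08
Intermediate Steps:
c = 15 (c = Mul(-3, -5) = 15)
Function('b')(I, A) = Rational(-10, 13) (Function('b')(I, A) = Mul(7, Pow(Add(-9, Pow(Add(-1, -9), -1)), -1)) = Mul(7, Pow(Add(-9, Pow(-10, -1)), -1)) = Mul(7, Pow(Add(-9, Rational(-1, 10)), -1)) = Mul(7, Pow(Rational(-91, 10), -1)) = Mul(7, Rational(-10, 91)) = Rational(-10, 13))
Mul(Function('b')(w, c), 355) = Mul(Rational(-10, 13), 355) = Rational(-3550, 13)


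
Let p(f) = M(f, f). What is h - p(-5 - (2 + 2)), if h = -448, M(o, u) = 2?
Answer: -450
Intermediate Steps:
p(f) = 2
h - p(-5 - (2 + 2)) = -448 - 1*2 = -448 - 2 = -450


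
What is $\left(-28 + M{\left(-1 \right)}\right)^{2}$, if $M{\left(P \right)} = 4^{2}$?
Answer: $144$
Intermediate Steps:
$M{\left(P \right)} = 16$
$\left(-28 + M{\left(-1 \right)}\right)^{2} = \left(-28 + 16\right)^{2} = \left(-12\right)^{2} = 144$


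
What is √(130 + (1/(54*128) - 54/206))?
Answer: √28540834131/14832 ≈ 11.390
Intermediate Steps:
√(130 + (1/(54*128) - 54/206)) = √(130 + ((1/54)*(1/128) - 54*1/206)) = √(130 + (1/6912 - 27/103)) = √(130 - 186521/711936) = √(92365159/711936) = √28540834131/14832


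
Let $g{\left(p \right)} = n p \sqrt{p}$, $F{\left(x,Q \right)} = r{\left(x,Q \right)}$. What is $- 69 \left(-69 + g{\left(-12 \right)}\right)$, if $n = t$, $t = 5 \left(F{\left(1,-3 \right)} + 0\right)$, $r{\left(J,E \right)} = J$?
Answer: $4761 + 8280 i \sqrt{3} \approx 4761.0 + 14341.0 i$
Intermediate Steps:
$F{\left(x,Q \right)} = x$
$t = 5$ ($t = 5 \left(1 + 0\right) = 5 \cdot 1 = 5$)
$n = 5$
$g{\left(p \right)} = 5 p^{\frac{3}{2}}$ ($g{\left(p \right)} = 5 p \sqrt{p} = 5 p^{\frac{3}{2}}$)
$- 69 \left(-69 + g{\left(-12 \right)}\right) = - 69 \left(-69 + 5 \left(-12\right)^{\frac{3}{2}}\right) = - 69 \left(-69 + 5 \left(- 24 i \sqrt{3}\right)\right) = - 69 \left(-69 - 120 i \sqrt{3}\right) = 4761 + 8280 i \sqrt{3}$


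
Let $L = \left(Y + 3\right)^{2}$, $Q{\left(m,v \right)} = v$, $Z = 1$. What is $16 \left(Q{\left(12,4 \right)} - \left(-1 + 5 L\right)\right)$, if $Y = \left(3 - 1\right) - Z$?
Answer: $-1200$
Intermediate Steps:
$Y = 1$ ($Y = \left(3 - 1\right) - 1 = 2 - 1 = 1$)
$L = 16$ ($L = \left(1 + 3\right)^{2} = 4^{2} = 16$)
$16 \left(Q{\left(12,4 \right)} - \left(-1 + 5 L\right)\right) = 16 \left(4 + \left(\left(-5\right) 16 + \left(2 - 1\right)\right)\right) = 16 \left(4 + \left(-80 + 1\right)\right) = 16 \left(4 - 79\right) = 16 \left(-75\right) = -1200$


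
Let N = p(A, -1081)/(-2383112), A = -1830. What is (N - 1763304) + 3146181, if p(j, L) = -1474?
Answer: 1647775387349/1191556 ≈ 1.3829e+6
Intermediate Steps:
N = 737/1191556 (N = -1474/(-2383112) = -1474*(-1/2383112) = 737/1191556 ≈ 0.00061852)
(N - 1763304) + 3146181 = (737/1191556 - 1763304) + 3146181 = -2101075460287/1191556 + 3146181 = 1647775387349/1191556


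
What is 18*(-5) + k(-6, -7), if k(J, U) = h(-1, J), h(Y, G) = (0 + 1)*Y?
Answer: -91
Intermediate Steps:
h(Y, G) = Y (h(Y, G) = 1*Y = Y)
k(J, U) = -1
18*(-5) + k(-6, -7) = 18*(-5) - 1 = -90 - 1 = -91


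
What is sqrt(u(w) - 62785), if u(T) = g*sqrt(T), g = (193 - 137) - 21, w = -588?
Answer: sqrt(-62785 + 490*I*sqrt(3)) ≈ 1.694 + 250.58*I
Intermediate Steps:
g = 35 (g = 56 - 21 = 35)
u(T) = 35*sqrt(T)
sqrt(u(w) - 62785) = sqrt(35*sqrt(-588) - 62785) = sqrt(35*(14*I*sqrt(3)) - 62785) = sqrt(490*I*sqrt(3) - 62785) = sqrt(-62785 + 490*I*sqrt(3))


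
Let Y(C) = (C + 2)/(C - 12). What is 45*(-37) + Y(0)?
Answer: -9991/6 ≈ -1665.2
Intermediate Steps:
Y(C) = (2 + C)/(-12 + C)
45*(-37) + Y(0) = 45*(-37) + (2 + 0)/(-12 + 0) = -1665 + 2/(-12) = -1665 - 1/12*2 = -1665 - ⅙ = -9991/6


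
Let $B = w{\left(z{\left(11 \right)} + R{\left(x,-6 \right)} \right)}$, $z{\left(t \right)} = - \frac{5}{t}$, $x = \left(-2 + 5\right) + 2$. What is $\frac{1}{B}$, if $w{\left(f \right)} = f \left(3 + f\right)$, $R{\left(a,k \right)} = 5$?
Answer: $\frac{121}{4150} \approx 0.029157$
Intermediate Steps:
$x = 5$ ($x = 3 + 2 = 5$)
$B = \frac{4150}{121}$ ($B = \left(- \frac{5}{11} + 5\right) \left(3 + \left(- \frac{5}{11} + 5\right)\right) = \frac{50 \left(3 + \frac{50}{11}\right)}{11} = \frac{50}{11} \cdot \frac{83}{11} = \frac{4150}{121} \approx 34.298$)
$\frac{1}{B} = \frac{1}{\frac{4150}{121}} = \frac{121}{4150}$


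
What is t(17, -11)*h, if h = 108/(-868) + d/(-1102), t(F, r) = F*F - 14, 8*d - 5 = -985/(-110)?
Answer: -132583075/3826144 ≈ -34.652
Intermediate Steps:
d = 307/176 (d = 5/8 + (-985/(-110))/8 = 5/8 + (-985*(-1/110))/8 = 5/8 + (⅛)*(197/22) = 5/8 + 197/176 = 307/176 ≈ 1.7443)
t(F, r) = -14 + F² (t(F, r) = F² - 14 = -14 + F²)
h = -5303323/42087584 (h = 108/(-868) + (307/176)/(-1102) = 108*(-1/868) + (307/176)*(-1/1102) = -27/217 - 307/193952 = -5303323/42087584 ≈ -0.12601)
t(17, -11)*h = (-14 + 17²)*(-5303323/42087584) = (-14 + 289)*(-5303323/42087584) = 275*(-5303323/42087584) = -132583075/3826144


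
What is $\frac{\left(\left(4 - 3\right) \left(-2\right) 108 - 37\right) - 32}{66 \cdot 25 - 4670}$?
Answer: $\frac{57}{604} \approx 0.094371$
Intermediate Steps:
$\frac{\left(\left(4 - 3\right) \left(-2\right) 108 - 37\right) - 32}{66 \cdot 25 - 4670} = \frac{\left(1 \left(-2\right) 108 - 37\right) - 32}{1650 - 4670} = \frac{\left(\left(-2\right) 108 - 37\right) - 32}{-3020} = \left(\left(-216 - 37\right) - 32\right) \left(- \frac{1}{3020}\right) = \left(-253 - 32\right) \left(- \frac{1}{3020}\right) = \left(-285\right) \left(- \frac{1}{3020}\right) = \frac{57}{604}$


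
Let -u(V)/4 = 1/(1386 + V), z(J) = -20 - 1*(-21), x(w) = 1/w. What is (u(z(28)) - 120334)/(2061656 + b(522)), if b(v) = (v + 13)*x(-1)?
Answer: -166903262/2858774827 ≈ -0.058383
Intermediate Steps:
x(w) = 1/w
z(J) = 1 (z(J) = -20 + 21 = 1)
b(v) = -13 - v (b(v) = (v + 13)/(-1) = (13 + v)*(-1) = -13 - v)
u(V) = -4/(1386 + V)
(u(z(28)) - 120334)/(2061656 + b(522)) = (-4/(1386 + 1) - 120334)/(2061656 + (-13 - 1*522)) = (-4/1387 - 120334)/(2061656 + (-13 - 522)) = (-4*1/1387 - 120334)/(2061656 - 535) = (-4/1387 - 120334)/2061121 = -166903262/1387*1/2061121 = -166903262/2858774827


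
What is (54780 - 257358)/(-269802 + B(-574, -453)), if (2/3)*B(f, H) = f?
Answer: 67526/90221 ≈ 0.74845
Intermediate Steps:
B(f, H) = 3*f/2
(54780 - 257358)/(-269802 + B(-574, -453)) = (54780 - 257358)/(-269802 + (3/2)*(-574)) = -202578/(-269802 - 861) = -202578/(-270663) = -202578*(-1/270663) = 67526/90221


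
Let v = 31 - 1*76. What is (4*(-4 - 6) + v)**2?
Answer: 7225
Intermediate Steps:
v = -45 (v = 31 - 76 = -45)
(4*(-4 - 6) + v)**2 = (4*(-4 - 6) - 45)**2 = (4*(-10) - 45)**2 = (-40 - 45)**2 = (-85)**2 = 7225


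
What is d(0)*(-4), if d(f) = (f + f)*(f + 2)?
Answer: 0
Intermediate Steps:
d(f) = 2*f*(2 + f) (d(f) = (2*f)*(2 + f) = 2*f*(2 + f))
d(0)*(-4) = (2*0*(2 + 0))*(-4) = (2*0*2)*(-4) = 0*(-4) = 0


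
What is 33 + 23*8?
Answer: 217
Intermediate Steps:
33 + 23*8 = 33 + 184 = 217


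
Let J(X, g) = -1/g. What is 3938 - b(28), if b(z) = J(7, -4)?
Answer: 15751/4 ≈ 3937.8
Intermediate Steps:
b(z) = ¼ (b(z) = -1/(-4) = -1*(-¼) = ¼)
3938 - b(28) = 3938 - 1*¼ = 3938 - ¼ = 15751/4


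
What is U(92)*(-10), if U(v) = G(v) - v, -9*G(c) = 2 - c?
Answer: 820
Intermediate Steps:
G(c) = -2/9 + c/9 (G(c) = -(2 - c)/9 = -2/9 + c/9)
U(v) = -2/9 - 8*v/9 (U(v) = (-2/9 + v/9) - v = -2/9 - 8*v/9)
U(92)*(-10) = (-2/9 - 8/9*92)*(-10) = (-2/9 - 736/9)*(-10) = -82*(-10) = 820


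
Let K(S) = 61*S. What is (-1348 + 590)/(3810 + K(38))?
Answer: -379/3064 ≈ -0.12369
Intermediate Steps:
(-1348 + 590)/(3810 + K(38)) = (-1348 + 590)/(3810 + 61*38) = -758/(3810 + 2318) = -758/6128 = -758*1/6128 = -379/3064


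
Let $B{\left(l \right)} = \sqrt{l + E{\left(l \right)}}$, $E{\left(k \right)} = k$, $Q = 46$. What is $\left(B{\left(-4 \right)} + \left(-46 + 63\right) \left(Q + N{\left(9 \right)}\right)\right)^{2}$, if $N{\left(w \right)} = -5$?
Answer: $485801 + 2788 i \sqrt{2} \approx 4.858 \cdot 10^{5} + 3942.8 i$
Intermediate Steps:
$B{\left(l \right)} = \sqrt{2} \sqrt{l}$ ($B{\left(l \right)} = \sqrt{l + l} = \sqrt{2 l} = \sqrt{2} \sqrt{l}$)
$\left(B{\left(-4 \right)} + \left(-46 + 63\right) \left(Q + N{\left(9 \right)}\right)\right)^{2} = \left(\sqrt{2} \sqrt{-4} + \left(-46 + 63\right) \left(46 - 5\right)\right)^{2} = \left(\sqrt{2} \cdot 2 i + 17 \cdot 41\right)^{2} = \left(2 i \sqrt{2} + 697\right)^{2} = \left(697 + 2 i \sqrt{2}\right)^{2}$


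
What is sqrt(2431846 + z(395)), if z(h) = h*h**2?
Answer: 3*sqrt(7117969) ≈ 8003.9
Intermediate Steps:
z(h) = h**3
sqrt(2431846 + z(395)) = sqrt(2431846 + 395**3) = sqrt(2431846 + 61629875) = sqrt(64061721) = 3*sqrt(7117969)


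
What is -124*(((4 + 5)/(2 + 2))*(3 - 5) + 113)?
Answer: -13454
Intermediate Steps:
-124*(((4 + 5)/(2 + 2))*(3 - 5) + 113) = -124*((9/4)*(-2) + 113) = -124*(-9/2 + 113) = -124*217/2 = -13454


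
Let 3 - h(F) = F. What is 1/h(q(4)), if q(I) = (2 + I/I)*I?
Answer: -1/9 ≈ -0.11111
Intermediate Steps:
q(I) = 3*I (q(I) = (2 + 1)*I = 3*I)
h(F) = 3 - F
1/h(q(4)) = 1/(3 - 3*4) = 1/(3 - 1*12) = 1/(3 - 12) = 1/(-9) = -1/9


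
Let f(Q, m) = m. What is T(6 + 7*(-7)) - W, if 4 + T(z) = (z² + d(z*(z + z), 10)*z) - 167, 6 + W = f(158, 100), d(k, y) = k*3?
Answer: -475458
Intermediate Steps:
d(k, y) = 3*k
W = 94 (W = -6 + 100 = 94)
T(z) = -171 + z² + 6*z³ (T(z) = -4 + ((z² + (3*(z*(z + z)))*z) - 167) = -4 + ((z² + (3*(z*(2*z)))*z) - 167) = -4 + ((z² + (3*(2*z²))*z) - 167) = -4 + ((z² + (6*z²)*z) - 167) = -4 + ((z² + 6*z³) - 167) = -4 + (-167 + z² + 6*z³) = -171 + z² + 6*z³)
T(6 + 7*(-7)) - W = (-171 + (6 + 7*(-7))² + 6*(6 + 7*(-7))³) - 1*94 = (-171 + (6 - 49)² + 6*(6 - 49)³) - 94 = (-171 + (-43)² + 6*(-43)³) - 94 = (-171 + 1849 + 6*(-79507)) - 94 = (-171 + 1849 - 477042) - 94 = -475364 - 94 = -475458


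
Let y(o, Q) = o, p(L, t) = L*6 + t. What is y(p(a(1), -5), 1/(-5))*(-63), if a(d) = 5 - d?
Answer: -1197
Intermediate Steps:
p(L, t) = t + 6*L (p(L, t) = 6*L + t = t + 6*L)
y(p(a(1), -5), 1/(-5))*(-63) = (-5 + 6*(5 - 1*1))*(-63) = (-5 + 6*(5 - 1))*(-63) = (-5 + 6*4)*(-63) = (-5 + 24)*(-63) = 19*(-63) = -1197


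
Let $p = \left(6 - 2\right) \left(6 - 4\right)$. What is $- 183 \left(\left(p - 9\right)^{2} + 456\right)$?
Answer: $-83631$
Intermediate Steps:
$p = 8$ ($p = \left(6 + \left(-3 + 1\right)\right) 2 = \left(6 - 2\right) 2 = 4 \cdot 2 = 8$)
$- 183 \left(\left(p - 9\right)^{2} + 456\right) = - 183 \left(\left(8 - 9\right)^{2} + 456\right) = - 183 \left(\left(-1\right)^{2} + 456\right) = - 183 \left(1 + 456\right) = \left(-183\right) 457 = -83631$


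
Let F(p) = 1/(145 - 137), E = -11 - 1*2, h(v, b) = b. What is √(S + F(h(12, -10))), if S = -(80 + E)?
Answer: I*√1070/4 ≈ 8.1777*I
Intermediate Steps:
E = -13 (E = -11 - 2 = -13)
F(p) = ⅛ (F(p) = 1/8 = ⅛)
S = -67 (S = -(80 - 13) = -1*67 = -67)
√(S + F(h(12, -10))) = √(-67 + ⅛) = √(-535/8) = I*√1070/4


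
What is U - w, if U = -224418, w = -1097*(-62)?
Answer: -292432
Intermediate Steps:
w = 68014
U - w = -224418 - 1*68014 = -224418 - 68014 = -292432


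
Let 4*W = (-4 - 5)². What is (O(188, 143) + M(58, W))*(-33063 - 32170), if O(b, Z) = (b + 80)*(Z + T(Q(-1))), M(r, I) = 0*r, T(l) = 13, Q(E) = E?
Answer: -2727261264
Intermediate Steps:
W = 81/4 (W = (-4 - 5)²/4 = (¼)*(-9)² = (¼)*81 = 81/4 ≈ 20.250)
M(r, I) = 0
O(b, Z) = (13 + Z)*(80 + b) (O(b, Z) = (b + 80)*(Z + 13) = (80 + b)*(13 + Z) = (13 + Z)*(80 + b))
(O(188, 143) + M(58, W))*(-33063 - 32170) = ((1040 + 13*188 + 80*143 + 143*188) + 0)*(-33063 - 32170) = ((1040 + 2444 + 11440 + 26884) + 0)*(-65233) = (41808 + 0)*(-65233) = 41808*(-65233) = -2727261264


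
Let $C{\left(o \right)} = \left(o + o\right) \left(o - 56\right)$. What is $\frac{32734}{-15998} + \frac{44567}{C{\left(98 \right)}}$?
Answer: $\frac{221758289}{65847768} \approx 3.3677$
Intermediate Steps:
$C{\left(o \right)} = 2 o \left(-56 + o\right)$
$\frac{32734}{-15998} + \frac{44567}{C{\left(98 \right)}} = \frac{32734}{-15998} + \frac{44567}{2 \cdot 98 \left(-56 + 98\right)} = 32734 \left(- \frac{1}{15998}\right) + \frac{44567}{2 \cdot 98 \cdot 42} = - \frac{16367}{7999} + \frac{44567}{8232} = \frac{221758289}{65847768}$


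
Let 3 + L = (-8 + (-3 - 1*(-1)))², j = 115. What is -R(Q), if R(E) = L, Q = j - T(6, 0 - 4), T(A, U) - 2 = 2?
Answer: -97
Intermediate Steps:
T(A, U) = 4 (T(A, U) = 2 + 2 = 4)
L = 97 (L = -3 + (-8 + (-3 - 1*(-1)))² = -3 + (-8 + (-3 + 1))² = -3 + (-8 - 2)² = -3 + (-10)² = -3 + 100 = 97)
Q = 111 (Q = 115 - 1*4 = 115 - 4 = 111)
R(E) = 97
-R(Q) = -1*97 = -97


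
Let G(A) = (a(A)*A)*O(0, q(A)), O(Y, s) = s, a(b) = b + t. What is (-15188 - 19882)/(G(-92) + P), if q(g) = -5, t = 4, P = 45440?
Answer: -3507/496 ≈ -7.0706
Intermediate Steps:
a(b) = 4 + b (a(b) = b + 4 = 4 + b)
G(A) = -5*A*(4 + A) (G(A) = ((4 + A)*A)*(-5) = (A*(4 + A))*(-5) = -5*A*(4 + A))
(-15188 - 19882)/(G(-92) + P) = (-15188 - 19882)/(-5*(-92)*(4 - 92) + 45440) = -35070/(-5*(-92)*(-88) + 45440) = -35070/(-40480 + 45440) = -35070/4960 = -35070*1/4960 = -3507/496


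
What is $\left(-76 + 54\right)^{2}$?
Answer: $484$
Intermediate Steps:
$\left(-76 + 54\right)^{2} = \left(-22\right)^{2} = 484$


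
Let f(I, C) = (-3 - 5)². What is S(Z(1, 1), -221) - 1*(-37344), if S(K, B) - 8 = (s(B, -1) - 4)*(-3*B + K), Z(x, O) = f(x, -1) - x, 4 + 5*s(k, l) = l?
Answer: 33722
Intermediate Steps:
f(I, C) = 64 (f(I, C) = (-8)² = 64)
s(k, l) = -⅘ + l/5
Z(x, O) = 64 - x
S(K, B) = 8 - 5*K + 15*B (S(K, B) = 8 + ((-⅘ + (⅕)*(-1)) - 4)*(-3*B + K) = 8 + ((-⅘ - ⅕) - 4)*(K - 3*B) = 8 + (-1 - 4)*(K - 3*B) = 8 - 5*(K - 3*B) = 8 + (-5*K + 15*B) = 8 - 5*K + 15*B)
S(Z(1, 1), -221) - 1*(-37344) = (8 - 5*(64 - 1*1) + 15*(-221)) - 1*(-37344) = (8 - 5*(64 - 1) - 3315) + 37344 = (8 - 5*63 - 3315) + 37344 = (8 - 315 - 3315) + 37344 = -3622 + 37344 = 33722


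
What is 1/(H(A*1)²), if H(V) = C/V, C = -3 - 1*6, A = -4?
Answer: 16/81 ≈ 0.19753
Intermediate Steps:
C = -9 (C = -3 - 6 = -9)
H(V) = -9/V
1/(H(A*1)²) = 1/((-9/((-4*1)))²) = 1/((-9/(-4))²) = 1/((-9*(-¼))²) = 1/((9/4)²) = 1/(81/16) = 16/81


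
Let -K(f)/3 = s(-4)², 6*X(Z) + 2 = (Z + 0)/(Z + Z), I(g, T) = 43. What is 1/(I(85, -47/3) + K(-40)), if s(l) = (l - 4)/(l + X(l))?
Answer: 289/9355 ≈ 0.030893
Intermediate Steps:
X(Z) = -¼ (X(Z) = -⅓ + ((Z + 0)/(Z + Z))/6 = -⅓ + (Z/((2*Z)))/6 = -⅓ + (Z*(1/(2*Z)))/6 = -⅓ + (⅙)*(½) = -⅓ + 1/12 = -¼)
s(l) = (-4 + l)/(-¼ + l) (s(l) = (l - 4)/(l - ¼) = (-4 + l)/(-¼ + l))
K(f) = -3072/289 (K(f) = -3*16*(-4 - 4)²/(-1 + 4*(-4))² = -3*1024/(-1 - 16)² = -3*(4*(-8)/(-17))² = -3*(4*(-1/17)*(-8))² = -3*(32/17)² = -3*1024/289 = -3072/289)
1/(I(85, -47/3) + K(-40)) = 1/(43 - 3072/289) = 1/(9355/289) = 289/9355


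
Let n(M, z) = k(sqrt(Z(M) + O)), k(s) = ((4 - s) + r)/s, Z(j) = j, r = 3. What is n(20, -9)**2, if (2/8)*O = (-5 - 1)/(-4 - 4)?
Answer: (7 - sqrt(23))**2/23 ≈ 0.21123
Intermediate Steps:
O = 3 (O = 4*((-5 - 1)/(-4 - 4)) = 4*(-6/(-8)) = 4*(-6*(-1/8)) = 4*(3/4) = 3)
k(s) = (7 - s)/s (k(s) = ((4 - s) + 3)/s = (7 - s)/s)
n(M, z) = (7 - sqrt(3 + M))/sqrt(3 + M) (n(M, z) = (7 - sqrt(M + 3))/(sqrt(M + 3)) = (7 - sqrt(3 + M))/(sqrt(3 + M)) = (7 - sqrt(3 + M))/sqrt(3 + M))
n(20, -9)**2 = (-1 + 7/sqrt(3 + 20))**2 = (-1 + 7/sqrt(23))**2 = (-1 + 7*(sqrt(23)/23))**2 = (-1 + 7*sqrt(23)/23)**2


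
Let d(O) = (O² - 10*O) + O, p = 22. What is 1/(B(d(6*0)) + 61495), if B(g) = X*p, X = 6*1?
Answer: 1/61627 ≈ 1.6227e-5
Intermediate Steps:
X = 6
d(O) = O² - 9*O
B(g) = 132 (B(g) = 6*22 = 132)
1/(B(d(6*0)) + 61495) = 1/(132 + 61495) = 1/61627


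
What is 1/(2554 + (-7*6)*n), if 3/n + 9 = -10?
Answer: 19/48652 ≈ 0.00039053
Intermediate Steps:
n = -3/19 (n = 3/(-9 - 10) = 3/(-19) = 3*(-1/19) = -3/19 ≈ -0.15789)
1/(2554 + (-7*6)*n) = 1/(2554 - 7*6*(-3/19)) = 1/(2554 - 42*(-3/19)) = 1/(2554 + 126/19) = 1/(48652/19) = 19/48652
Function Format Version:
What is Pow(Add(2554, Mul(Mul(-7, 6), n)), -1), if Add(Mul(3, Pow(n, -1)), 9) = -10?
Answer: Rational(19, 48652) ≈ 0.00039053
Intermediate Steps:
n = Rational(-3, 19) (n = Mul(3, Pow(Add(-9, -10), -1)) = Mul(3, Pow(-19, -1)) = Mul(3, Rational(-1, 19)) = Rational(-3, 19) ≈ -0.15789)
Pow(Add(2554, Mul(Mul(-7, 6), n)), -1) = Pow(Add(2554, Mul(Mul(-7, 6), Rational(-3, 19))), -1) = Pow(Add(2554, Mul(-42, Rational(-3, 19))), -1) = Pow(Add(2554, Rational(126, 19)), -1) = Pow(Rational(48652, 19), -1) = Rational(19, 48652)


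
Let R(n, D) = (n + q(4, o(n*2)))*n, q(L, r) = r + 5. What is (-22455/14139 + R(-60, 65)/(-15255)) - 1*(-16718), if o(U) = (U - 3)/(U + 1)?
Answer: 3178203101261/190127133 ≈ 16716.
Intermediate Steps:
o(U) = (-3 + U)/(1 + U)
q(L, r) = 5 + r
R(n, D) = n*(5 + n + (-3 + 2*n)/(1 + 2*n)) (R(n, D) = (n + (5 + (-3 + n*2)/(1 + n*2)))*n = (n + (5 + (-3 + 2*n)/(1 + 2*n)))*n = (5 + n + (-3 + 2*n)/(1 + 2*n))*n = n*(5 + n + (-3 + 2*n)/(1 + 2*n)))
(-22455/14139 + R(-60, 65)/(-15255)) - 1*(-16718) = (-22455/14139 - 60*(2 + 2*(-60)² + 13*(-60))/(1 + 2*(-60))/(-15255)) - 1*(-16718) = (-22455*1/14139 - 60*(2 + 2*3600 - 780)/(1 - 120)*(-1/15255)) + 16718 = (-2495/1571 - 60*(2 + 7200 - 780)/(-119)*(-1/15255)) + 16718 = (-2495/1571 - 60*(-1/119)*6422*(-1/15255)) + 16718 = (-2495/1571 + (385320/119)*(-1/15255)) + 16718 = (-2495/1571 - 25688/121023) + 16718 = -342308233/190127133 + 16718 = 3178203101261/190127133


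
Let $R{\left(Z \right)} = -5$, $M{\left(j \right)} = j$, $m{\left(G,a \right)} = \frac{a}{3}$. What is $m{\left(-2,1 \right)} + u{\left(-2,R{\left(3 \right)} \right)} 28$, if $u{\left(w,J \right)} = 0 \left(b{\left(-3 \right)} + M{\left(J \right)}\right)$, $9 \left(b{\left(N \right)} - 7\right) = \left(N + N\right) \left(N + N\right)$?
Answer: $\frac{1}{3} \approx 0.33333$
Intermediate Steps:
$m{\left(G,a \right)} = \frac{a}{3}$ ($m{\left(G,a \right)} = a \frac{1}{3} = \frac{a}{3}$)
$b{\left(N \right)} = 7 + \frac{4 N^{2}}{9}$ ($b{\left(N \right)} = 7 + \frac{\left(N + N\right) \left(N + N\right)}{9} = 7 + \frac{2 N 2 N}{9} = 7 + \frac{4 N^{2}}{9}$)
$u{\left(w,J \right)} = 0$ ($u{\left(w,J \right)} = 0 \left(\left(7 + \frac{4 \left(-3\right)^{2}}{9}\right) + J\right) = 0 \left(\left(7 + \frac{4}{9} \cdot 9\right) + J\right) = 0 \left(\left(7 + 4\right) + J\right) = 0 \left(11 + J\right) = 0$)
$m{\left(-2,1 \right)} + u{\left(-2,R{\left(3 \right)} \right)} 28 = \frac{1}{3} \cdot 1 + 0 \cdot 28 = \frac{1}{3} + 0 = \frac{1}{3}$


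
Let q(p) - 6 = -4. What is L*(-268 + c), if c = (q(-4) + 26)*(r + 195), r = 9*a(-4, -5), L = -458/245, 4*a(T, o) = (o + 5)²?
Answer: -2377936/245 ≈ -9705.9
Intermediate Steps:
q(p) = 2 (q(p) = 6 - 4 = 2)
a(T, o) = (5 + o)²/4 (a(T, o) = (o + 5)²/4 = (5 + o)²/4)
L = -458/245 (L = -458*1/245 = -458/245 ≈ -1.8694)
r = 0 (r = 9*((5 - 5)²/4) = 9*((¼)*0²) = 9*((¼)*0) = 9*0 = 0)
c = 5460 (c = (2 + 26)*(0 + 195) = 28*195 = 5460)
L*(-268 + c) = -458*(-268 + 5460)/245 = -458/245*5192 = -2377936/245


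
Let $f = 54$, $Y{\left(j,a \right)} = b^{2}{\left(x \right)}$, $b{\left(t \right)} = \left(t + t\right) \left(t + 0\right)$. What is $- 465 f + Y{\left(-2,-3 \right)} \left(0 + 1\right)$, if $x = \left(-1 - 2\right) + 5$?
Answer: $-25046$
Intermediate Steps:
$x = 2$ ($x = -3 + 5 = 2$)
$b{\left(t \right)} = 2 t^{2}$ ($b{\left(t \right)} = 2 t t = 2 t^{2}$)
$Y{\left(j,a \right)} = 64$ ($Y{\left(j,a \right)} = \left(2 \cdot 2^{2}\right)^{2} = \left(2 \cdot 4\right)^{2} = 8^{2} = 64$)
$- 465 f + Y{\left(-2,-3 \right)} \left(0 + 1\right) = \left(-465\right) 54 + 64 \left(0 + 1\right) = -25110 + 64 \cdot 1 = -25110 + 64 = -25046$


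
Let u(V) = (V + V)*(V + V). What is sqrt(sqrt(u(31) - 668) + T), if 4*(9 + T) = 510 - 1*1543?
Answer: sqrt(-1069 + 8*sqrt(794))/2 ≈ 14.522*I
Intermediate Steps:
u(V) = 4*V**2 (u(V) = (2*V)*(2*V) = 4*V**2)
T = -1069/4 (T = -9 + (510 - 1*1543)/4 = -9 + (510 - 1543)/4 = -9 + (1/4)*(-1033) = -9 - 1033/4 = -1069/4 ≈ -267.25)
sqrt(sqrt(u(31) - 668) + T) = sqrt(sqrt(4*31**2 - 668) - 1069/4) = sqrt(sqrt(4*961 - 668) - 1069/4) = sqrt(sqrt(3844 - 668) - 1069/4) = sqrt(sqrt(3176) - 1069/4) = sqrt(2*sqrt(794) - 1069/4) = sqrt(-1069/4 + 2*sqrt(794))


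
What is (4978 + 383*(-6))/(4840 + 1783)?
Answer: 2680/6623 ≈ 0.40465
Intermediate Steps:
(4978 + 383*(-6))/(4840 + 1783) = (4978 - 2298)/6623 = 2680*(1/6623) = 2680/6623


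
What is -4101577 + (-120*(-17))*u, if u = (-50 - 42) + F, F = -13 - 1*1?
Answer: -4317817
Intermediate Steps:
F = -14 (F = -13 - 1 = -14)
u = -106 (u = (-50 - 42) - 14 = -92 - 14 = -106)
-4101577 + (-120*(-17))*u = -4101577 - 120*(-17)*(-106) = -4101577 + 2040*(-106) = -4101577 - 216240 = -4317817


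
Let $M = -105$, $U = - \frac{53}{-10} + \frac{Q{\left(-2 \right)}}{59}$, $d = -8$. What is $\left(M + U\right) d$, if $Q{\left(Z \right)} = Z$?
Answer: $\frac{235372}{295} \approx 797.87$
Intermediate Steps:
$U = \frac{3107}{590}$ ($U = - \frac{53}{-10} - \frac{2}{59} = \left(-53\right) \left(- \frac{1}{10}\right) - \frac{2}{59} = \frac{53}{10} - \frac{2}{59} = \frac{3107}{590} \approx 5.2661$)
$\left(M + U\right) d = \left(-105 + \frac{3107}{590}\right) \left(-8\right) = \left(- \frac{58843}{590}\right) \left(-8\right) = \frac{235372}{295}$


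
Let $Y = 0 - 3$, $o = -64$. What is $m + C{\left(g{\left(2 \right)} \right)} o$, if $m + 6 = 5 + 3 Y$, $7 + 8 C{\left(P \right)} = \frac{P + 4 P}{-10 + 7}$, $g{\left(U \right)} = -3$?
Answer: $6$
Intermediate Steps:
$C{\left(P \right)} = - \frac{7}{8} - \frac{5 P}{24}$ ($C{\left(P \right)} = - \frac{7}{8} + \frac{\left(P + 4 P\right) \frac{1}{-10 + 7}}{8} = - \frac{7}{8} + \frac{5 P \frac{1}{-3}}{8} = - \frac{7}{8} + \frac{5 P \left(- \frac{1}{3}\right)}{8} = - \frac{7}{8} + \frac{\left(- \frac{5}{3}\right) P}{8} = - \frac{7}{8} - \frac{5 P}{24}$)
$Y = -3$
$m = -10$ ($m = -6 + \left(5 + 3 \left(-3\right)\right) = -6 + \left(5 - 9\right) = -6 - 4 = -10$)
$m + C{\left(g{\left(2 \right)} \right)} o = -10 + \left(- \frac{7}{8} - - \frac{5}{8}\right) \left(-64\right) = -10 + \left(- \frac{7}{8} + \frac{5}{8}\right) \left(-64\right) = -10 - -16 = -10 + 16 = 6$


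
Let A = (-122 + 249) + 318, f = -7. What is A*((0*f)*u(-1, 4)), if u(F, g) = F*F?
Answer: 0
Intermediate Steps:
A = 445 (A = 127 + 318 = 445)
u(F, g) = F**2
A*((0*f)*u(-1, 4)) = 445*((0*(-7))*(-1)**2) = 445*(0*1) = 445*0 = 0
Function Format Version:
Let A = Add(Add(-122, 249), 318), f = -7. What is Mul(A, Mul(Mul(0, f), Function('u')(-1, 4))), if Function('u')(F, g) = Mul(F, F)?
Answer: 0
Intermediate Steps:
A = 445 (A = Add(127, 318) = 445)
Function('u')(F, g) = Pow(F, 2)
Mul(A, Mul(Mul(0, f), Function('u')(-1, 4))) = Mul(445, Mul(Mul(0, -7), Pow(-1, 2))) = Mul(445, Mul(0, 1)) = Mul(445, 0) = 0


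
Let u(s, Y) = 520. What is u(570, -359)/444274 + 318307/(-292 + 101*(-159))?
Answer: -70703510799/3632162087 ≈ -19.466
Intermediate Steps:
u(570, -359)/444274 + 318307/(-292 + 101*(-159)) = 520/444274 + 318307/(-292 + 101*(-159)) = 520*(1/444274) + 318307/(-292 - 16059) = 260/222137 + 318307/(-16351) = 260/222137 + 318307*(-1/16351) = 260/222137 - 318307/16351 = -70703510799/3632162087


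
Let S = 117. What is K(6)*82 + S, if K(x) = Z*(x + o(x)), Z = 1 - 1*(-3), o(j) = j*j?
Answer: 13893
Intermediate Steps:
o(j) = j**2
Z = 4 (Z = 1 + 3 = 4)
K(x) = 4*x + 4*x**2 (K(x) = 4*(x + x**2) = 4*x + 4*x**2)
K(6)*82 + S = (4*6*(1 + 6))*82 + 117 = (4*6*7)*82 + 117 = 168*82 + 117 = 13776 + 117 = 13893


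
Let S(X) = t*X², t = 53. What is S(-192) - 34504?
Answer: 1919288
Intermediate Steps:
S(X) = 53*X²
S(-192) - 34504 = 53*(-192)² - 34504 = 53*36864 - 34504 = 1953792 - 34504 = 1919288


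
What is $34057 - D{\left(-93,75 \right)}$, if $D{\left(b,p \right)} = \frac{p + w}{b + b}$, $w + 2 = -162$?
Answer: $\frac{6334513}{186} \approx 34057.0$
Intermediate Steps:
$w = -164$ ($w = -2 - 162 = -164$)
$D{\left(b,p \right)} = \frac{-164 + p}{2 b}$ ($D{\left(b,p \right)} = \frac{p - 164}{b + b} = \frac{-164 + p}{2 b}$)
$34057 - D{\left(-93,75 \right)} = 34057 - \frac{-164 + 75}{2 \left(-93\right)} = 34057 - \frac{1}{2} \left(- \frac{1}{93}\right) \left(-89\right) = 34057 - \frac{89}{186} = \frac{6334513}{186}$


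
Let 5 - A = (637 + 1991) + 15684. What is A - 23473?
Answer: -41780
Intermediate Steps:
A = -18307 (A = 5 - ((637 + 1991) + 15684) = 5 - (2628 + 15684) = 5 - 1*18312 = 5 - 18312 = -18307)
A - 23473 = -18307 - 23473 = -41780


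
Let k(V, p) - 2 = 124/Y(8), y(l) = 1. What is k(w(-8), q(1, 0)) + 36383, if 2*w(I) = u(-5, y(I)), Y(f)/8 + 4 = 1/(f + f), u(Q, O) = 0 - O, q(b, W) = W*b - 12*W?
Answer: 2292007/63 ≈ 36381.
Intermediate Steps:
q(b, W) = -12*W + W*b
u(Q, O) = -O
Y(f) = -32 + 4/f (Y(f) = -32 + 8/(f + f) = -32 + 8/((2*f)) = -32 + 8*(1/(2*f)) = -32 + 4/f)
w(I) = -1/2 (w(I) = (-1*1)/2 = (1/2)*(-1) = -1/2)
k(V, p) = -122/63 (k(V, p) = 2 + 124/(-32 + 4/8) = 2 + 124/(-32 + 4*(1/8)) = 2 + 124/(-32 + 1/2) = 2 + 124/(-63/2) = 2 + 124*(-2/63) = 2 - 248/63 = -122/63)
k(w(-8), q(1, 0)) + 36383 = -122/63 + 36383 = 2292007/63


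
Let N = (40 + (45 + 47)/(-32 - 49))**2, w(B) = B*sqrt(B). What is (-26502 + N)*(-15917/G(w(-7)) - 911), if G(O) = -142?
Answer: 1033419147695/51759 ≈ 1.9966e+7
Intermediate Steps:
w(B) = B**(3/2)
N = 9909904/6561 (N = (40 + 92/(-81))**2 = (40 + 92*(-1/81))**2 = (40 - 92/81)**2 = (3148/81)**2 = 9909904/6561 ≈ 1510.4)
(-26502 + N)*(-15917/G(w(-7)) - 911) = (-26502 + 9909904/6561)*(-15917/(-142) - 911) = -163969718*(-15917*(-1/142) - 911)/6561 = -163969718*(15917/142 - 911)/6561 = -163969718/6561*(-113445/142) = 1033419147695/51759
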